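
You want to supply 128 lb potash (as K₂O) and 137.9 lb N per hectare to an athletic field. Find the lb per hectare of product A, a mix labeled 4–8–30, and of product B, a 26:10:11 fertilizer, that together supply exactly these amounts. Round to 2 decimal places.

Let a = lb of product A, b = lb of product B (per hectare).
K₂O: 0.3·a + 0.11·b = 128
N: 0.04·a + 0.26·b = 137.9
Eliminate b: (row1) − 0.11/0.26·(row2) → 0.283077·a = 69.6577, so a = 246.073.
Then b = (137.9 − 0.04·246.073) / 0.26 = 492.527.

246.07 lb product A, 492.53 lb product B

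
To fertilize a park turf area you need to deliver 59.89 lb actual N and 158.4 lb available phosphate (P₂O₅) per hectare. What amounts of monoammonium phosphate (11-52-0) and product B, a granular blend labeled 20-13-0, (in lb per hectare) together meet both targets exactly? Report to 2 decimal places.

266.38 lb monoammonium phosphate, 152.94 lb product B

Per-hectare balance (a = monoammonium phosphate, b = product B):
N: 0.11·a + 0.2·b = 59.89
P₂O₅: 0.52·a + 0.13·b = 158.4
Eliminate a: (row1) − 0.11/0.52·(row2) → 0.1725·b = 26.3823, so b = 152.941.
Back-substitute: a = (59.89 − 0.2·152.941) / 0.11 = 266.3802.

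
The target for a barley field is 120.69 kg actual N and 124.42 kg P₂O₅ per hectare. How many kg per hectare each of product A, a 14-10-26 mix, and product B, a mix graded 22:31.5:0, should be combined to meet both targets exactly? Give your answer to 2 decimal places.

481.67 kg product A, 242.07 kg product B

Let a = kg of product A, b = kg of product B (per hectare).
N: 0.14·a + 0.22·b = 120.69
P₂O₅: 0.1·a + 0.315·b = 124.42
Eliminate a: (row1) − 0.14/0.1·(row2) → -0.221·b = -53.498, so b = 242.072.
Back-substitute: a = (120.69 − 0.22·242.072) / 0.14 = 481.672.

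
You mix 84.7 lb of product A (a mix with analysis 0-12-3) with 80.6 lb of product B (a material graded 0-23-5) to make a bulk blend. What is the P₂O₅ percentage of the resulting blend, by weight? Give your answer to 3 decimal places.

17.364% P₂O₅

Total mass = 84.7 + 80.6 = 165.3 lb.
P₂O₅ mass = 12%×84.7 + 23%×80.6 = 28.702 lb.
% P₂O₅ = 28.702 / 165.3 = 17.3636%.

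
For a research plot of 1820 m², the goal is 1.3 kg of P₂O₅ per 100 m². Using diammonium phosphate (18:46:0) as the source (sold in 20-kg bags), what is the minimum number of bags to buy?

Product per 100 m² = 1.3 / 46% = 2.82609 kg.
Total product = 2.82609 × 1820 / 100 = 51.4348 kg.
Bags = ⌈51.4348 / 20⌉ = 3.

3 bags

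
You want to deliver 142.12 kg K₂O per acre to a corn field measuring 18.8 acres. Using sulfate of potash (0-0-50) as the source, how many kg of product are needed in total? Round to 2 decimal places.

5343.71 kg

Product per acre = 142.12 / 50% = 284.24 kg.
Total product = 284.24 × 18.8 = 5343.712 kg.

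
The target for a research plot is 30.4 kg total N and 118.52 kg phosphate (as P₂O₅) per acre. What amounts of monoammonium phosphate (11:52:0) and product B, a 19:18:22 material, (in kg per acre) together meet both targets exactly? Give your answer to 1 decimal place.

With a, b = kg per acre of monoammonium phosphate and product B:
N: 0.11·a + 0.19·b = 30.4
P₂O₅: 0.52·a + 0.18·b = 118.52
Eliminate b: (row1) − 0.19/0.18·(row2) → -0.438889·a = -94.7044, so a = 215.782.
Then b = (118.52 − 0.52·215.782) / 0.18 = 35.0734.

215.8 kg monoammonium phosphate, 35.1 kg product B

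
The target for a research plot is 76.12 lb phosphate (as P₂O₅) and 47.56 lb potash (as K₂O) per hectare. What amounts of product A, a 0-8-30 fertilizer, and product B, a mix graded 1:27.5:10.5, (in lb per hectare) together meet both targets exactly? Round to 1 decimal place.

With a, b = lb per hectare of product A and product B:
P₂O₅: 0.08·a + 0.275·b = 76.12
K₂O: 0.3·a + 0.105·b = 47.56
Eliminate a: (row1) − 0.08/0.3·(row2) → 0.247·b = 63.4373, so b = 256.831.
Back-substitute: a = (76.12 − 0.275·256.831) / 0.08 = 68.6424.

68.6 lb product A, 256.8 lb product B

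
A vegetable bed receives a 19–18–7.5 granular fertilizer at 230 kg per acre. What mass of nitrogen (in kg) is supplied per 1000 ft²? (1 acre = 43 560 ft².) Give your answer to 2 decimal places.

1.00 kg N per thousand sq ft

nitrogen per acre = 230 × 19% = 43.7 kg.
Convert to per 1000 ft²: 43.7 × 0.0229568 = 1.00321 kg.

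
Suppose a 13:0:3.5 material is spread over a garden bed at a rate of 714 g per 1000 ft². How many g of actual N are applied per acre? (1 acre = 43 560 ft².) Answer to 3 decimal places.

nitrogen per 1000 ft² = 714 × 13% = 92.82 g.
Convert to per acre: 92.82 × 43.56 = 4043.2392 g.

4043.239 g N per acre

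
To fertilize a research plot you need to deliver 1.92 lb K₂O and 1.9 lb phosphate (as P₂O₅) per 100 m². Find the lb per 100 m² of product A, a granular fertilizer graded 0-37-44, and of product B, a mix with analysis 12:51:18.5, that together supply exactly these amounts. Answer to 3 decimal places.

With a, b = lb per 100 m² of product A and product B:
K₂O: 0.44·a + 0.185·b = 1.92
P₂O₅: 0.37·a + 0.51·b = 1.9
From row1: a = (1.92 − 0.185·b) / 0.44.
Into row2: 0.37·(1.92 − 0.185·b)/0.44 + 0.51·b = 1.9 → b = 0.805386, a = 4.02501.

4.025 lb product A, 0.805 lb product B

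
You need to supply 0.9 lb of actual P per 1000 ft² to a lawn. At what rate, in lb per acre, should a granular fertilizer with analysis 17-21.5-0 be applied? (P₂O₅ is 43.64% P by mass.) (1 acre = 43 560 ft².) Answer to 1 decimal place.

As P₂O₅: 0.9 / 0.4364 = 2.06233 lb per 1000 ft².
Product per 1000 ft² = 2.06233 / 21.5% = 9.59222 lb.
Convert to per acre: 9.59222 × 43.56 = 417.837 lb.

417.8 lb of product per acre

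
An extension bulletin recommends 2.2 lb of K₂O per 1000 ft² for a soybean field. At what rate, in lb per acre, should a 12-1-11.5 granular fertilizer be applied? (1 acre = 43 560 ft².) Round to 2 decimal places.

Product per 1000 ft² = 2.2 / 11.5% = 19.1304 lb.
Convert to per acre: 19.1304 × 43.56 = 833.322 lb.

833.32 lb of product per acre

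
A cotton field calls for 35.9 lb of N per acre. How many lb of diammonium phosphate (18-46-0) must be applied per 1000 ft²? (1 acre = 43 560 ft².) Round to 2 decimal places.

4.58 lb of product per thousand sq ft

Product per acre = 35.9 / 18% = 199.444 lb.
Convert to per 1000 ft²: 199.444 × 0.0229568 = 4.57861 lb.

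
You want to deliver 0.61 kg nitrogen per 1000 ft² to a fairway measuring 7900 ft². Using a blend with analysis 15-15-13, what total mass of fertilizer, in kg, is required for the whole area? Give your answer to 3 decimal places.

Product per 1000 ft² = 0.61 / 15% = 4.06667 kg.
Total product = 4.06667 × 7900 / 1000 = 32.1267 kg.

32.127 kg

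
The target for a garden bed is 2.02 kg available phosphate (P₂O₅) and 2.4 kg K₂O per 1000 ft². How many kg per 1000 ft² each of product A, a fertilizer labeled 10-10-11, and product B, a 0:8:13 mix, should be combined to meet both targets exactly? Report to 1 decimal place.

16.8 kg product A, 4.2 kg product B

Per-1000 ft² balance (a = product A, b = product B):
P₂O₅: 0.1·a + 0.08·b = 2.02
K₂O: 0.11·a + 0.13·b = 2.4
From row1: a = (2.02 − 0.08·b) / 0.1.
Into row2: 0.11·(2.02 − 0.08·b)/0.1 + 0.13·b = 2.4 → b = 4.2381, a = 16.8095.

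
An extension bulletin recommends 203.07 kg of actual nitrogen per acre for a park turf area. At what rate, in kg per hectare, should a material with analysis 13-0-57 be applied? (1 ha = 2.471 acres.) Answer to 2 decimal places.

3859.89 kg of product per hectare

Product per acre = 203.07 / 13% = 1562.08 kg.
Convert to per hectare: 1562.08 × 2.471 = 3859.892 kg.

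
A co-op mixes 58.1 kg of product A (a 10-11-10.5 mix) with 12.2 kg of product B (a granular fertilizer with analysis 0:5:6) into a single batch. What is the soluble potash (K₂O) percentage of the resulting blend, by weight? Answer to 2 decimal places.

Total mass = 58.1 + 12.2 = 70.3 kg.
K₂O mass = 10.5%×58.1 + 6%×12.2 = 6.8325 kg.
% K₂O = 6.8325 / 70.3 = 9.71906%.

9.72% K₂O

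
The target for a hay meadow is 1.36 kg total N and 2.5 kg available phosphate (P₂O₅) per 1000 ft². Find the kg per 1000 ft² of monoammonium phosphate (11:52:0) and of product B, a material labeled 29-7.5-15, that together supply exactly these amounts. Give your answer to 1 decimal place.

Per-1000 ft² balance (a = monoammonium phosphate, b = product B):
N: 0.11·a + 0.29·b = 1.36
P₂O₅: 0.52·a + 0.075·b = 2.5
Eliminate b: (row1) − 0.29/0.075·(row2) → -1.90067·a = -8.30667, so a = 4.3704.
Then b = (2.5 − 0.52·4.3704) / 0.075 = 3.03192.

4.4 kg monoammonium phosphate, 3.0 kg product B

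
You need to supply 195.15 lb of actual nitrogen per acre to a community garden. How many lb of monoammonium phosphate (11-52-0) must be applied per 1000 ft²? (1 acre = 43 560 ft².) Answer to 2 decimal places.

40.73 lb of product per thousand sq ft

Product per acre = 195.15 / 11% = 1774.09 lb.
Convert to per 1000 ft²: 1774.09 × 0.0229568 = 40.7275 lb.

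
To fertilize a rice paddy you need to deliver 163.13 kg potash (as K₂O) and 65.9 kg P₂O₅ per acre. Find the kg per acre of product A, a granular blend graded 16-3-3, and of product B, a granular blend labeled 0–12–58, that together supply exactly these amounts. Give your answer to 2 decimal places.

Per-acre balance (a = product A, b = product B):
K₂O: 0.03·a + 0.58·b = 163.13
P₂O₅: 0.03·a + 0.12·b = 65.9
From row1: a = (163.13 − 0.58·b) / 0.03.
Into row2: 0.03·(163.13 − 0.58·b)/0.03 + 0.12·b = 65.9 → b = 211.3696, a = 1351.188.

1351.19 kg product A, 211.37 kg product B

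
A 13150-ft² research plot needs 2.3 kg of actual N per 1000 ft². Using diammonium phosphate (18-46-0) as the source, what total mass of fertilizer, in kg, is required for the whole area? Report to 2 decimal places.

Product per 1000 ft² = 2.3 / 18% = 12.7778 kg.
Total product = 12.7778 × 13150 / 1000 = 168.028 kg.

168.03 kg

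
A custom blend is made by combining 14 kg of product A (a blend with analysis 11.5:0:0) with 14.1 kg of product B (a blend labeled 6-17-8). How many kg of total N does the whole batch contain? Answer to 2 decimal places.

2.46 kg N

N mass = 11.5%×14 + 6%×14.1 = 2.456 kg.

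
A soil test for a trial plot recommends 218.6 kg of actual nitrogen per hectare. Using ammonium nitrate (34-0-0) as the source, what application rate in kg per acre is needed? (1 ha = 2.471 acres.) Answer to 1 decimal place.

260.2 kg of product per acre

Product per hectare = 218.6 / 34% = 642.941 kg.
Convert to per acre: 642.941 × 0.404694 = 260.195 kg.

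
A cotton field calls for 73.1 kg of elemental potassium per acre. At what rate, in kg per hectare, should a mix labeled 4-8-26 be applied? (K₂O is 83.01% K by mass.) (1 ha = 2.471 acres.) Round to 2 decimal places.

836.92 kg of product per hectare

As K₂O: 73.1 / 0.8301 = 88.0617 kg per acre.
Product per acre = 88.0617 / 26% = 338.699 kg.
Convert to per hectare: 338.699 × 2.471 = 836.9247 kg.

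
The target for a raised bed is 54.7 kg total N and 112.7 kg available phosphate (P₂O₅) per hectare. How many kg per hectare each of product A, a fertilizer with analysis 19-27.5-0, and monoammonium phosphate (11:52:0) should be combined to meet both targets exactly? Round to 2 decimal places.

Per-hectare balance (a = product A, b = monoammonium phosphate):
N: 0.19·a + 0.11·b = 54.7
P₂O₅: 0.275·a + 0.52·b = 112.7
From row1: a = (54.7 − 0.11·b) / 0.19.
Into row2: 0.275·(54.7 − 0.11·b)/0.19 + 0.52·b = 112.7 → b = 92.9322, a = 234.092.

234.09 kg product A, 92.93 kg monoammonium phosphate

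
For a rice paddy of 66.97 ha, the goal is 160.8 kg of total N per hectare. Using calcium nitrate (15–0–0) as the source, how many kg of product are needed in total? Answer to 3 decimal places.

71791.840 kg

Product per hectare = 160.8 / 15% = 1072 kg.
Total product = 1072 × 66.97 = 71791.84 kg.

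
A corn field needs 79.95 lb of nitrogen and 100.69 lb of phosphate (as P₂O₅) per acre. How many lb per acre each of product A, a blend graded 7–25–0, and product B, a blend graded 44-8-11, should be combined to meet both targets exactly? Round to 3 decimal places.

363.100 lb product A, 123.939 lb product B

Let a = lb of product A, b = lb of product B (per acre).
N: 0.07·a + 0.44·b = 79.95
P₂O₅: 0.25·a + 0.08·b = 100.69
Eliminate b: (row1) − 0.44/0.08·(row2) → -1.305·a = -473.845, so a = 363.0996.
Then b = (100.69 − 0.25·363.0996) / 0.08 = 123.9387.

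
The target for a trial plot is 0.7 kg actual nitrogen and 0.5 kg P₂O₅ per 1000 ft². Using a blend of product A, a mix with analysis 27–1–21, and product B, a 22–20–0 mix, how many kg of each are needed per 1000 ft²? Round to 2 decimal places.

0.58 kg product A, 2.47 kg product B

With a, b = kg per 1000 ft² of product A and product B:
N: 0.27·a + 0.22·b = 0.7
P₂O₅: 0.01·a + 0.2·b = 0.5
Eliminate b: (row1) − 0.22/0.2·(row2) → 0.259·a = 0.15, so a = 0.579151.
Then b = (0.5 − 0.01·0.579151) / 0.2 = 2.47104.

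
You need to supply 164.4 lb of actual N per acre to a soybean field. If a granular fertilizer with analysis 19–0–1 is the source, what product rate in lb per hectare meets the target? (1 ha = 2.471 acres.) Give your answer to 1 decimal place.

2138.1 lb of product per hectare

Product per acre = 164.4 / 19% = 865.263 lb.
Convert to per hectare: 865.263 × 2.471 = 2138.07 lb.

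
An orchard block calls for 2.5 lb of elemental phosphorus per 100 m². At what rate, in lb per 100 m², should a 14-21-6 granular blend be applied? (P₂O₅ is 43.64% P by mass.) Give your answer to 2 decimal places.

27.28 lb of product per hundred sq m

As P₂O₅: 2.5 / 0.4364 = 5.72869 lb per 100 m².
Product per 100 m² = 5.72869 / 21% = 27.2795 lb.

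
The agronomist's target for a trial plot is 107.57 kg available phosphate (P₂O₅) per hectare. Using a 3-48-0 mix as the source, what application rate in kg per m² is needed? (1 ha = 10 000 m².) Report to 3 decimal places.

0.022 kg of product per sq m

Product per hectare = 107.57 / 48% = 224.104 kg.
Convert to per m²: 224.104 × 0.0001 = 0.0224104 kg.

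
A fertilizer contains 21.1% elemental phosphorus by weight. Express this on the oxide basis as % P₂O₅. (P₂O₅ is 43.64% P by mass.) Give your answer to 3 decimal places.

48.350% P₂O₅

%P₂O₅ = 21.1 / 0.4364 = 48.3501%.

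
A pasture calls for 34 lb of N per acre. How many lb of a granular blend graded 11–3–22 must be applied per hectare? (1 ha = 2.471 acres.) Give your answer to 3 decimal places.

Product per acre = 34 / 11% = 309.091 lb.
Convert to per hectare: 309.091 × 2.471 = 763.7636 lb.

763.764 lb of product per hectare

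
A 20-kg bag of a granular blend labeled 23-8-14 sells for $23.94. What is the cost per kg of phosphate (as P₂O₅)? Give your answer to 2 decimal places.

P₂O₅ in bag = 20 × 8% = 1.6 kg.
Cost per kg P₂O₅ = $23.94 / 1.6 = $14.9625.

$14.96 per kg P₂O₅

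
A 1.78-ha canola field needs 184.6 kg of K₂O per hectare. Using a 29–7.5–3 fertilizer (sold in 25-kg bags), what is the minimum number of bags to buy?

Product per hectare = 184.6 / 3% = 6153.33 kg.
Total product = 6153.33 × 1.78 = 10952.9 kg.
Bags = ⌈10952.9 / 25⌉ = 439.

439 bags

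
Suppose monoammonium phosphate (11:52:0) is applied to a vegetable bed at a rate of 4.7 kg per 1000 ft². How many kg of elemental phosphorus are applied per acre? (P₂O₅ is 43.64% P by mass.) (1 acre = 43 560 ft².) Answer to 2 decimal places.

P₂O₅ per 1000 ft² = 4.7 × 52% = 2.444 kg.
Elemental P = 2.444 × 0.4364 = 1.06656 kg per 1000 ft².
Convert to per acre: 1.06656 × 43.56 = 46.4594 kg.

46.46 kg P per acre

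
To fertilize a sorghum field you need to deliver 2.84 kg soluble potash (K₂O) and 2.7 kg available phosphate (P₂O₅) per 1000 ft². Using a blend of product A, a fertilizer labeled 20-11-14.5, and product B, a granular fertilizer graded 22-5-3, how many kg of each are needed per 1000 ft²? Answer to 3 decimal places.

15.443 kg product A, 20.025 kg product B

With a, b = kg per 1000 ft² of product A and product B:
K₂O: 0.145·a + 0.03·b = 2.84
P₂O₅: 0.11·a + 0.05·b = 2.7
Solving simultaneously: a = 15.44304, b = 20.0253.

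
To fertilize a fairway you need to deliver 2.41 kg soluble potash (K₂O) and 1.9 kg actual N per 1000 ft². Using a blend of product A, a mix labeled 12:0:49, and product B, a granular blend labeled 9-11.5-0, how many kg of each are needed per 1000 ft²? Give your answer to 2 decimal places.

4.92 kg product A, 14.55 kg product B

Let a = kg of product A, b = kg of product B (per 1000 ft²).
K₂O: 0.49·a + 0·b = 2.41
N: 0.12·a + 0.09·b = 1.9
Solving simultaneously: a = 4.91837, b = 14.5533.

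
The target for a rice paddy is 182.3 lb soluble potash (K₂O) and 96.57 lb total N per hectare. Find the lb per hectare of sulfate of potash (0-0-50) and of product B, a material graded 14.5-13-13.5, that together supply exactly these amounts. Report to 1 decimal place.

184.8 lb sulfate of potash, 666.0 lb product B

Per-hectare balance (a = sulfate of potash, b = product B):
K₂O: 0.5·a + 0.135·b = 182.3
N: 0·a + 0.145·b = 96.57
Solving simultaneously: a = 184.78, b = 666.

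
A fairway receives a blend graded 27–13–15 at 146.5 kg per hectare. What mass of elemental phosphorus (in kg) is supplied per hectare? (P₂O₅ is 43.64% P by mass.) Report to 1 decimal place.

P₂O₅ per hectare = 146.5 × 13% = 19.045 kg.
Elemental P = 19.045 × 0.4364 = 8.31124 kg per hectare.

8.3 kg P per hectare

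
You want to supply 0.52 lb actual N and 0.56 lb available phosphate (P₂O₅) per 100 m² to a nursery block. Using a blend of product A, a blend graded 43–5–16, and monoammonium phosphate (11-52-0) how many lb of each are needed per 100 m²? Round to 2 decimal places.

0.96 lb product A, 0.98 lb monoammonium phosphate

Let a = lb of product A, b = lb of monoammonium phosphate (per 100 m²).
N: 0.43·a + 0.11·b = 0.52
P₂O₅: 0.05·a + 0.52·b = 0.56
Eliminate b: (row1) − 0.11/0.52·(row2) → 0.419423·a = 0.401538, so a = 0.957359.
Then b = (0.56 − 0.05·0.957359) / 0.52 = 0.984869.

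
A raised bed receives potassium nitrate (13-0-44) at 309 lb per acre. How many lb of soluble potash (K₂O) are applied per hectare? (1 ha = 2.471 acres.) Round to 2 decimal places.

K₂O per acre = 309 × 44% = 135.96 lb.
Convert to per hectare: 135.96 × 2.471 = 335.957 lb.

335.96 lb K₂O per hectare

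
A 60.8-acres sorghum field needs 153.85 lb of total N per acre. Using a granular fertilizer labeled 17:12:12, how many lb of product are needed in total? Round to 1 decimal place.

55024.0 lb

Product per acre = 153.85 / 17% = 905 lb.
Total product = 905 × 60.8 = 55024 lb.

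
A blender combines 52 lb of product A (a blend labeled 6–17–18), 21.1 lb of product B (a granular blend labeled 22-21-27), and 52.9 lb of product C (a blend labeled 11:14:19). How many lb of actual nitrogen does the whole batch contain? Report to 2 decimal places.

N mass = 6%×52 + 22%×21.1 + 11%×52.9 = 13.581 lb.

13.58 lb N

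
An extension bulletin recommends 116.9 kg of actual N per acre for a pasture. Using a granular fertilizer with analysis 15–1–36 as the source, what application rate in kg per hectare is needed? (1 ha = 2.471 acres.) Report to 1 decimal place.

1925.7 kg of product per hectare

Product per acre = 116.9 / 15% = 779.333 kg.
Convert to per hectare: 779.333 × 2.471 = 1925.73 kg.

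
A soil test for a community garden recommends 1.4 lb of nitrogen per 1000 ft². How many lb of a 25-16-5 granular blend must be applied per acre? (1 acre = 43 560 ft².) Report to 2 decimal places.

Product per 1000 ft² = 1.4 / 25% = 5.6 lb.
Convert to per acre: 5.6 × 43.56 = 243.936 lb.

243.94 lb of product per acre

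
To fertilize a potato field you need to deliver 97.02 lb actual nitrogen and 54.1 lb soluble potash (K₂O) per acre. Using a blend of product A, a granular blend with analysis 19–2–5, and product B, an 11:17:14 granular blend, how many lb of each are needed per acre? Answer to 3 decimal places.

With a, b = lb per acre of product A and product B:
N: 0.19·a + 0.11·b = 97.02
K₂O: 0.05·a + 0.14·b = 54.1
Eliminate a: (row1) − 0.19/0.05·(row2) → -0.422·b = -108.56, so b = 257.2512.
Back-substitute: a = (97.02 − 0.11·257.2512) / 0.19 = 361.6967.

361.697 lb product A, 257.251 lb product B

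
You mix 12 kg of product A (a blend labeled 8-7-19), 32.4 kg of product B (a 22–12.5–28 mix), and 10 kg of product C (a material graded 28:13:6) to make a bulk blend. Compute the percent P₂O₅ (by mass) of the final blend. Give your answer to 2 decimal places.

11.38% P₂O₅

Total mass = 12 + 32.4 + 10 = 54.4 kg.
P₂O₅ mass = 7%×12 + 12.5%×32.4 + 13%×10 = 6.19 kg.
% P₂O₅ = 6.19 / 54.4 = 11.3787%.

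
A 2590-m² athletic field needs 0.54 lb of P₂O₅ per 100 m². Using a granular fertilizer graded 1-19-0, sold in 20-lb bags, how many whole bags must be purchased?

4 bags

Product per 100 m² = 0.54 / 19% = 2.84211 lb.
Total product = 2.84211 × 2590 / 100 = 73.6105 lb.
Bags = ⌈73.6105 / 20⌉ = 4.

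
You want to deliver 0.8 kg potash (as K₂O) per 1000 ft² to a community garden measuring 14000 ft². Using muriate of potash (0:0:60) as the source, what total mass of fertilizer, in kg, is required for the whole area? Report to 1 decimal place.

18.7 kg

Product per 1000 ft² = 0.8 / 60% = 1.33333 kg.
Total product = 1.33333 × 14000 / 1000 = 18.6667 kg.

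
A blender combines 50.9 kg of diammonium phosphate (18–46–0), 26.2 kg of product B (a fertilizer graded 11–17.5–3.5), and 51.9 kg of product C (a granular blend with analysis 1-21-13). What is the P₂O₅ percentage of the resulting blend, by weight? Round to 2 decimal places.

Total mass = 50.9 + 26.2 + 51.9 = 129 kg.
P₂O₅ mass = 46%×50.9 + 17.5%×26.2 + 21%×51.9 = 38.898 kg.
% P₂O₅ = 38.898 / 129 = 30.1535%.

30.15% P₂O₅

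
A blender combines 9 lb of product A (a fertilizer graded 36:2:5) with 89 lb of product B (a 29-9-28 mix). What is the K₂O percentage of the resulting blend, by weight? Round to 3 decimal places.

25.888% K₂O

Total mass = 9 + 89 = 98 lb.
K₂O mass = 5%×9 + 28%×89 = 25.37 lb.
% K₂O = 25.37 / 98 = 25.8878%.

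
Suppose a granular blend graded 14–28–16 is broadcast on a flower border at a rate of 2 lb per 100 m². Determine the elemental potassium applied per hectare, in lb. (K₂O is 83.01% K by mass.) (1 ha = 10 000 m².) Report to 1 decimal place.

K₂O per 100 m² = 2 × 16% = 0.32 lb.
Elemental K = 0.32 × 0.8301 = 0.265632 lb per 100 m².
Convert to per hectare: 0.265632 × 100 = 26.5632 lb.

26.6 lb K per hectare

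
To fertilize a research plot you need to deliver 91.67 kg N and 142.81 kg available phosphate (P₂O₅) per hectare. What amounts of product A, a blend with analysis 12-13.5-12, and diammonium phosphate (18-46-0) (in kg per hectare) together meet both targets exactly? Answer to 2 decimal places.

With a, b = kg per hectare of product A and diammonium phosphate:
N: 0.12·a + 0.18·b = 91.67
P₂O₅: 0.135·a + 0.46·b = 142.81
Eliminate a: (row1) − 0.12/0.135·(row2) → -0.228889·b = -35.2722, so b = 154.102.
Back-substitute: a = (91.67 − 0.18·154.102) / 0.12 = 532.764.

532.76 kg product A, 154.10 kg diammonium phosphate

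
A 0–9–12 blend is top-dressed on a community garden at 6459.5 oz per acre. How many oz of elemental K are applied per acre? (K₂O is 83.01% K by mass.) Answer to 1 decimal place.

K₂O per acre = 6459.5 × 12% = 775.14 oz.
Elemental K = 775.14 × 0.8301 = 643.444 oz per acre.

643.4 oz K per acre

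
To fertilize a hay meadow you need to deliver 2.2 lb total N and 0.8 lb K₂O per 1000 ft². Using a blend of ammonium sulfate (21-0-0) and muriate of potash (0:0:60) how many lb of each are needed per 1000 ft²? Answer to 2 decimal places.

Let a = lb of ammonium sulfate, b = lb of muriate of potash (per 1000 ft²).
N: 0.21·a + 0·b = 2.2
K₂O: 0·a + 0.6·b = 0.8
Solving simultaneously: a = 10.4762, b = 1.33333.

10.48 lb ammonium sulfate, 1.33 lb muriate of potash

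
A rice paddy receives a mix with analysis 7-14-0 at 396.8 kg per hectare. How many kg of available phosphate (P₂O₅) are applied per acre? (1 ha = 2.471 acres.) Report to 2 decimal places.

P₂O₅ per hectare = 396.8 × 14% = 55.552 kg.
Convert to per acre: 55.552 × 0.404694 = 22.4816 kg.

22.48 kg P₂O₅ per acre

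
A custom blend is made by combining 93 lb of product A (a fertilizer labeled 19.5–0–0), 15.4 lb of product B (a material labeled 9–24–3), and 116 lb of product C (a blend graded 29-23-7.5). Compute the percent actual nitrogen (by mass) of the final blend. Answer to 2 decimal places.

Total mass = 93 + 15.4 + 116 = 224.4 lb.
N mass = 19.5%×93 + 9%×15.4 + 29%×116 = 53.161 lb.
% N = 53.161 / 224.4 = 23.6903%.

23.69% N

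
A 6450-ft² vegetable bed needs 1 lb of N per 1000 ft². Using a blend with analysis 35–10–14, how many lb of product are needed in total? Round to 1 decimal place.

18.4 lb

Product per 1000 ft² = 1 / 35% = 2.85714 lb.
Total product = 2.85714 × 6450 / 1000 = 18.4286 lb.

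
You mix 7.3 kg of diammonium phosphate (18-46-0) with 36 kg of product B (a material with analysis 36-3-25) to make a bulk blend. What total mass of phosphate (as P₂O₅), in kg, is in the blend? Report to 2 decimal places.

P₂O₅ mass = 46%×7.3 + 3%×36 = 4.438 kg.

4.44 kg P₂O₅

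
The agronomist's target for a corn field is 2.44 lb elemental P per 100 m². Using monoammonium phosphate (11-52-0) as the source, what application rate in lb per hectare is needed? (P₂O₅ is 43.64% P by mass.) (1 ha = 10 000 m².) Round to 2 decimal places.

As P₂O₅: 2.44 / 0.4364 = 5.5912 lb per 100 m².
Product per 100 m² = 5.5912 / 52% = 10.7523 lb.
Convert to per hectare: 10.7523 × 100 = 1075.231 lb.

1075.23 lb of product per hectare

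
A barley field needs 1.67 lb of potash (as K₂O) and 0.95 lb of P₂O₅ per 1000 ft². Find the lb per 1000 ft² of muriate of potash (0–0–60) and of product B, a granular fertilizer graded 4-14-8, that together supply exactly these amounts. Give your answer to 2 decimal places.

1.88 lb muriate of potash, 6.79 lb product B

Let a = lb of muriate of potash, b = lb of product B (per 1000 ft²).
K₂O: 0.6·a + 0.08·b = 1.67
P₂O₅: 0·a + 0.14·b = 0.95
Solving simultaneously: a = 1.87857, b = 6.78571.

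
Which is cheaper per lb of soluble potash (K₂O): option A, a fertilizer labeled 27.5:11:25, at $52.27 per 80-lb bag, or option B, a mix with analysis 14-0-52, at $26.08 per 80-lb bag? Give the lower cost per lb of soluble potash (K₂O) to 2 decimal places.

option A: K₂O per bag = 80 × 25% = 20 lb; cost = 52.27 / 20 = $2.6135/lb K₂O.
option B: K₂O per bag = 80 × 52% = 41.6 lb; cost = 26.08 / 41.6 = $0.6269/lb K₂O.
option B is cheaper.

$0.63 per lb K₂O (option B)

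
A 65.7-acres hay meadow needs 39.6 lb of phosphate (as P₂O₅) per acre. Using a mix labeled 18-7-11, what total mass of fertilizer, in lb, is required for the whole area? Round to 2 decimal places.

Product per acre = 39.6 / 7% = 565.714 lb.
Total product = 565.714 × 65.7 = 37167.429 lb.

37167.43 lb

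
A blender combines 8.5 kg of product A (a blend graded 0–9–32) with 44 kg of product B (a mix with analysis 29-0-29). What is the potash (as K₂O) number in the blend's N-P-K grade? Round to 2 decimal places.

29.49% K₂O

Total mass = 8.5 + 44 = 52.5 kg.
K₂O mass = 32%×8.5 + 29%×44 = 15.48 kg.
% K₂O = 15.48 / 52.5 = 29.4857%.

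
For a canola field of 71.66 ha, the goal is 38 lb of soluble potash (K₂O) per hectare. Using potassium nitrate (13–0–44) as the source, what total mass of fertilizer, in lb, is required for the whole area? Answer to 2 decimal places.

Product per hectare = 38 / 44% = 86.3636 lb.
Total product = 86.3636 × 71.66 = 6188.818 lb.

6188.82 lb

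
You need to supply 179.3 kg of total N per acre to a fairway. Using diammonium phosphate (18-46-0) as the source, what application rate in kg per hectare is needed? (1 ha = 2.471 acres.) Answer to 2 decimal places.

2461.39 kg of product per hectare

Product per acre = 179.3 / 18% = 996.111 kg.
Convert to per hectare: 996.111 × 2.471 = 2461.391 kg.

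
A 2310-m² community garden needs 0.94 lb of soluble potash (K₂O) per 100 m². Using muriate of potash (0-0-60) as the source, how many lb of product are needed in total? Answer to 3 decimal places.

Product per 100 m² = 0.94 / 60% = 1.56667 lb.
Total product = 1.56667 × 2310 / 100 = 36.19 lb.

36.190 lb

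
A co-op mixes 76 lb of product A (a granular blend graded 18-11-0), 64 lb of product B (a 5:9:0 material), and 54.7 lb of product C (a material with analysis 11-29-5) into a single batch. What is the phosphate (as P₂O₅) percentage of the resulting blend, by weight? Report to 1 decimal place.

Total mass = 76 + 64 + 54.7 = 194.7 lb.
P₂O₅ mass = 11%×76 + 9%×64 + 29%×54.7 = 29.983 lb.
% P₂O₅ = 29.983 / 194.7 = 15.3996%.

15.4% P₂O₅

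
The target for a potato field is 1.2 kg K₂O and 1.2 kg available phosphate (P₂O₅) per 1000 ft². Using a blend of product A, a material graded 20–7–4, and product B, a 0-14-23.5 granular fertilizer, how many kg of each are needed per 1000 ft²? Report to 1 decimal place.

10.5 kg product A, 3.3 kg product B

Per-1000 ft² balance (a = product A, b = product B):
K₂O: 0.04·a + 0.235·b = 1.2
P₂O₅: 0.07·a + 0.14·b = 1.2
Solving simultaneously: a = 10.5069, b = 3.31797.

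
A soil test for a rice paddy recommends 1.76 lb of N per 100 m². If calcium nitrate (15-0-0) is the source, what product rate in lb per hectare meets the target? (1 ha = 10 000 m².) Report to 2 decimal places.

Product per 100 m² = 1.76 / 15% = 11.7333 lb.
Convert to per hectare: 11.7333 × 100 = 1173.333 lb.

1173.33 lb of product per hectare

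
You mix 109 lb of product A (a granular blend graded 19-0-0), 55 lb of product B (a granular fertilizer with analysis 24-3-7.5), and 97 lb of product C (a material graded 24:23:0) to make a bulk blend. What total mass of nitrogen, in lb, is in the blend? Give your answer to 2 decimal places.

N mass = 19%×109 + 24%×55 + 24%×97 = 57.19 lb.

57.19 lb N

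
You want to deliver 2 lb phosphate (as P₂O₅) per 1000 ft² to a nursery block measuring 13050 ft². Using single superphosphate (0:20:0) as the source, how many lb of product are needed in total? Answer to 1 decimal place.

130.5 lb

Product per 1000 ft² = 2 / 20% = 10 lb.
Total product = 10 × 13050 / 1000 = 130.5 lb.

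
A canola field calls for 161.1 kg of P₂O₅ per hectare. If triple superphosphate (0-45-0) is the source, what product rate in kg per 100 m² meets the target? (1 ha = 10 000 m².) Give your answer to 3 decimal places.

3.580 kg of product per hundred sq m

Product per hectare = 161.1 / 45% = 358 kg.
Convert to per 100 m²: 358 × 0.01 = 3.58 kg.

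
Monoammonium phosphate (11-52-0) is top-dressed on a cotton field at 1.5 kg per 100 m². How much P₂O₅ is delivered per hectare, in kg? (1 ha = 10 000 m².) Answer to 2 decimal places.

P₂O₅ per 100 m² = 1.5 × 52% = 0.78 kg.
Convert to per hectare: 0.78 × 100 = 78 kg.

78.00 kg P₂O₅ per hectare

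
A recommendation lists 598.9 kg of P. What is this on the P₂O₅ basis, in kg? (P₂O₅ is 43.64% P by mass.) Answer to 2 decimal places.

1372.36 kg P₂O₅

P₂O₅ = 598.9 / 0.4364 = 1372.3648 kg.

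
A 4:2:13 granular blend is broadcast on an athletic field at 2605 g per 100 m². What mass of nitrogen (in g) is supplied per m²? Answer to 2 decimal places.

1.04 g N per sq m

nitrogen per 100 m² = 2605 × 4% = 104.2 g.
Convert to per m²: 104.2 × 0.01 = 1.042 g.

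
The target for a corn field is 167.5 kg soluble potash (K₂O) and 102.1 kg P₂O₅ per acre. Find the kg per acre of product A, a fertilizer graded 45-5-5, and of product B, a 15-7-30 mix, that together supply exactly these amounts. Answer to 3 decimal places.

With a, b = kg per acre of product A and product B:
K₂O: 0.05·a + 0.3·b = 167.5
P₂O₅: 0.05·a + 0.07·b = 102.1
Eliminate b: (row1) − 0.3/0.07·(row2) → -0.164286·a = -270.071, so a = 1643.91304.
Then b = (102.1 − 0.05·1643.91304) / 0.07 = 284.3478.

1643.913 kg product A, 284.348 kg product B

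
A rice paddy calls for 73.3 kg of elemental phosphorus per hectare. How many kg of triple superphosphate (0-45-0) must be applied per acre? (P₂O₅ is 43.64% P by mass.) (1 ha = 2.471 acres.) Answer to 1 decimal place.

As P₂O₅: 73.3 / 0.4364 = 167.965 kg per hectare.
Product per hectare = 167.965 / 45% = 373.256 kg.
Convert to per acre: 373.256 × 0.404694 = 151.055 kg.

151.1 kg of product per acre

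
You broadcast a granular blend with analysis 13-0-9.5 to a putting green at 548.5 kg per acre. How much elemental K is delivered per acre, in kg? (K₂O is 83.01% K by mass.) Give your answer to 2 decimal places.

K₂O per acre = 548.5 × 9.5% = 52.1075 kg.
Elemental K = 52.1075 × 0.8301 = 43.2544 kg per acre.

43.25 kg K per acre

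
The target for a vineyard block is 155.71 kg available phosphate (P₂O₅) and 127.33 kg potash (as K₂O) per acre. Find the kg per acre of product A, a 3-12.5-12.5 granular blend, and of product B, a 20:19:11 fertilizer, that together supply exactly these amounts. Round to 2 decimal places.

Let a = kg of product A, b = kg of product B (per acre).
P₂O₅: 0.125·a + 0.19·b = 155.71
K₂O: 0.125·a + 0.11·b = 127.33
Eliminate b: (row1) − 0.19/0.11·(row2) → -0.0909091·a = -64.2236, so a = 706.46.
Then b = (127.33 − 0.125·706.46) / 0.11 = 354.75.

706.46 kg product A, 354.75 kg product B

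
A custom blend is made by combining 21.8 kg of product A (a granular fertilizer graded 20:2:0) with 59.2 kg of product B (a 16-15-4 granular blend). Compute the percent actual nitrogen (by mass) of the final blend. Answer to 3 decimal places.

Total mass = 21.8 + 59.2 = 81 kg.
N mass = 20%×21.8 + 16%×59.2 = 13.832 kg.
% N = 13.832 / 81 = 17.0765%.

17.077% N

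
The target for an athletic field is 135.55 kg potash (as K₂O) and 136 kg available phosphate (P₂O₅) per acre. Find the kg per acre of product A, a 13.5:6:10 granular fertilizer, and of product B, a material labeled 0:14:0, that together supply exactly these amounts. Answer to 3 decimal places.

1355.500 kg product A, 390.500 kg product B

With a, b = kg per acre of product A and product B:
K₂O: 0.1·a + 0·b = 135.55
P₂O₅: 0.06·a + 0.14·b = 136
Solving simultaneously: a = 1355.5, b = 390.5.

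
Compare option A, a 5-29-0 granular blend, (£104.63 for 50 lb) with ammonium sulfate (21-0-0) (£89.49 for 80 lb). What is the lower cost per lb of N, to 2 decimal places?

option A: N per bag = 50 × 5% = 2.5 lb; cost = 104.63 / 2.5 = £41.8520/lb N.
ammonium sulfate: N per bag = 80 × 21% = 16.8 lb; cost = 89.49 / 16.8 = £5.3268/lb N.
ammonium sulfate is cheaper.

£5.33 per lb N (ammonium sulfate)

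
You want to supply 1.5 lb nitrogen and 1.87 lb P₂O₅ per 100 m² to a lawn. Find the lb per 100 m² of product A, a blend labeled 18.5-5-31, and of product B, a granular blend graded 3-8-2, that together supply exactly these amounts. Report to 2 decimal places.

Let a = lb of product A, b = lb of product B (per 100 m²).
N: 0.185·a + 0.03·b = 1.5
P₂O₅: 0.05·a + 0.08·b = 1.87
Solving simultaneously: a = 4.80451, b = 20.3722.

4.80 lb product A, 20.37 lb product B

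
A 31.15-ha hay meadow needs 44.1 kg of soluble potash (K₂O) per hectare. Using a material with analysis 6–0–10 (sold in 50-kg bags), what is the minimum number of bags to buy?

275 bags

Product per hectare = 44.1 / 10% = 441 kg.
Total product = 441 × 31.15 = 13737.1 kg.
Bags = ⌈13737.1 / 50⌉ = 275.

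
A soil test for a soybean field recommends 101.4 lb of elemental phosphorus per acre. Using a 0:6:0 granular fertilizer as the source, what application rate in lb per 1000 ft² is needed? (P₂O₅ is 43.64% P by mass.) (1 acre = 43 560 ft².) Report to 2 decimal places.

88.90 lb of product per thousand sq ft

As P₂O₅: 101.4 / 0.4364 = 232.356 lb per acre.
Product per acre = 232.356 / 6% = 3872.59 lb.
Convert to per 1000 ft²: 3872.59 × 0.0229568 = 88.9025 lb.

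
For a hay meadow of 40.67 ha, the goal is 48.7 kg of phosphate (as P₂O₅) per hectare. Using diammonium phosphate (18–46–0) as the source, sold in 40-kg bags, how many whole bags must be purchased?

Product per hectare = 48.7 / 46% = 105.87 kg.
Total product = 105.87 × 40.67 = 4305.72 kg.
Bags = ⌈4305.72 / 40⌉ = 108.

108 bags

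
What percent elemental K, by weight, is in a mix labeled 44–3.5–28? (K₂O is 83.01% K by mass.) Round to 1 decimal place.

%K = 28 × 0.8301 = 23.2428%.

23.2% K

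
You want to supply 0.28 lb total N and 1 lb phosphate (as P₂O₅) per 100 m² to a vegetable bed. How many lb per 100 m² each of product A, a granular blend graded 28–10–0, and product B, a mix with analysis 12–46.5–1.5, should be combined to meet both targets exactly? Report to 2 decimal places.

Per-100 m² balance (a = product A, b = product B):
N: 0.28·a + 0.12·b = 0.28
P₂O₅: 0.1·a + 0.465·b = 1
From row1: a = (0.28 − 0.12·b) / 0.28.
Into row2: 0.1·(0.28 − 0.12·b)/0.28 + 0.465·b = 1 → b = 2.13198, a = 0.0862944.

0.09 lb product A, 2.13 lb product B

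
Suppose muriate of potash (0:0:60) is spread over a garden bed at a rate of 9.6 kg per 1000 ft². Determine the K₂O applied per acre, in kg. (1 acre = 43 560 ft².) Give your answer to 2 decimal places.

K₂O per 1000 ft² = 9.6 × 60% = 5.76 kg.
Convert to per acre: 5.76 × 43.56 = 250.906 kg.

250.91 kg K₂O per acre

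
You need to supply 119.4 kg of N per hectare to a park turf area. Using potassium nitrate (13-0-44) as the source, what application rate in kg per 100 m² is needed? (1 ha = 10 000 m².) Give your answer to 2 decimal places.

Product per hectare = 119.4 / 13% = 918.462 kg.
Convert to per 100 m²: 918.462 × 0.01 = 9.18462 kg.

9.18 kg of product per hundred sq m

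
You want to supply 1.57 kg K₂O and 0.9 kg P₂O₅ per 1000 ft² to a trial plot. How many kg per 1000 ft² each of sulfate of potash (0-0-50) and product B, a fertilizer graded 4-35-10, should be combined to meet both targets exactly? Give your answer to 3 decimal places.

Per-1000 ft² balance (a = sulfate of potash, b = product B):
K₂O: 0.5·a + 0.1·b = 1.57
P₂O₅: 0·a + 0.35·b = 0.9
Solving simultaneously: a = 2.62571, b = 2.57143.

2.626 kg sulfate of potash, 2.571 kg product B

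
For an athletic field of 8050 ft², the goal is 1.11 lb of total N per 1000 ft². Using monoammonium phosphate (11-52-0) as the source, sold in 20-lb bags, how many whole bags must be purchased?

5 bags

Product per 1000 ft² = 1.11 / 11% = 10.0909 lb.
Total product = 10.0909 × 8050 / 1000 = 81.2318 lb.
Bags = ⌈81.2318 / 20⌉ = 5.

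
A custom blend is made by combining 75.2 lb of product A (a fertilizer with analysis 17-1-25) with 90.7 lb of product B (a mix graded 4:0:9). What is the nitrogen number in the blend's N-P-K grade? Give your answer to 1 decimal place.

Total mass = 75.2 + 90.7 = 165.9 lb.
N mass = 17%×75.2 + 4%×90.7 = 16.412 lb.
% N = 16.412 / 165.9 = 9.89271%.

9.9% N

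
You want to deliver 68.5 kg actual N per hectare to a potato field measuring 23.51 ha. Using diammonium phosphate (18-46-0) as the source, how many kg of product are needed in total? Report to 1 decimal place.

8946.9 kg

Product per hectare = 68.5 / 18% = 380.556 kg.
Total product = 380.556 × 23.51 = 8946.86 kg.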